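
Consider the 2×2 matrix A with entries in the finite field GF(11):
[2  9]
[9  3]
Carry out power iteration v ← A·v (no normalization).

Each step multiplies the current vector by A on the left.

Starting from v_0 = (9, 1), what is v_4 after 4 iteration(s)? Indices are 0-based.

v_4 = (1, 7)

v_0 = (9, 1).
v_1 = A·v_0 = (5, 7).
v_2 = A·v_1 = (7, 0).
v_3 = A·v_2 = (3, 8).
v_4 = A·v_3 = (1, 7).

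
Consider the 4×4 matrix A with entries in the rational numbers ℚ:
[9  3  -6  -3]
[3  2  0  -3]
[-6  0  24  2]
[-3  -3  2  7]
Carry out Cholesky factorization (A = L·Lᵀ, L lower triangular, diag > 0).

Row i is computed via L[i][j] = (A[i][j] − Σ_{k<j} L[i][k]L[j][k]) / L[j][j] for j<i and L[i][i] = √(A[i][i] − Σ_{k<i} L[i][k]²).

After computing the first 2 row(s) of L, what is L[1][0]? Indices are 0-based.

L[1][0] = 1

Step 1: L[0][0] = √(9) = 3.
  L[1][0] = (3) / L[0][0] = 1.
Step 2: L[1][1] = √(1) = 1.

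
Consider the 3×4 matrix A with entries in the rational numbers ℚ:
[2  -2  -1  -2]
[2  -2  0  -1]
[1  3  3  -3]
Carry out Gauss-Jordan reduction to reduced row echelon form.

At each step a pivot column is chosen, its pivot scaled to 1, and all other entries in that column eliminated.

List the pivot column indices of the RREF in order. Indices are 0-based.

[1] R0 /= 2  ⇒  (1, -1, -1/2, -1)
     R1 -= 2·R0  ⇒  (0, 0, 1, 1)
     R2 -= 1·R0  ⇒  (0, 4, 7/2, -2)
[2] R1 <-> R2
[2] R1 /= 4  ⇒  (0, 1, 7/8, -1/2)
     R0 -= -1·R1  ⇒  (1, 0, 3/8, -3/2)
[3] R2 /= 1  ⇒  (0, 0, 1, 1)
     R0 -= 3/8·R2  ⇒  (1, 0, 0, -15/8)
     R1 -= 7/8·R2  ⇒  (0, 1, 0, -11/8)

pivot columns: 0, 1, 2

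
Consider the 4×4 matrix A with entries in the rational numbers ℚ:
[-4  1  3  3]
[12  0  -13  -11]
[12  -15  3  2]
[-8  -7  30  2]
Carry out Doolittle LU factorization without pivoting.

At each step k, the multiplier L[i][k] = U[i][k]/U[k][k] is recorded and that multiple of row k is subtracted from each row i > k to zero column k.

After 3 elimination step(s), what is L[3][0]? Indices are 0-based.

L[3][0] = 2

k=0: U[0][0]=-4
  eliminate (1,0): mult=-3, new row 1: (0, 3, -4, -2); set L[1][0]=-3
  eliminate (2,0): mult=-3, new row 2: (0, -12, 12, 11); set L[2][0]=-3
  eliminate (3,0): mult=2, new row 3: (0, -9, 24, -4); set L[3][0]=2
k=1: U[1][1]=3
  eliminate (2,1): mult=-4, new row 2: (0, 0, -4, 3); set L[2][1]=-4
  eliminate (3,1): mult=-3, new row 3: (0, 0, 12, -10); set L[3][1]=-3
k=2: U[2][2]=-4
  eliminate (3,2): mult=-3, new row 3: (0, 0, 0, -1); set L[3][2]=-3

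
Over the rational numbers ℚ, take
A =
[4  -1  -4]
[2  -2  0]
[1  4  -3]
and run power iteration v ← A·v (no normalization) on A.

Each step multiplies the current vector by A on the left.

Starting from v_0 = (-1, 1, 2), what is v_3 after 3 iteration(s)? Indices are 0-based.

v_0 = (-1, 1, 2).
v_1 = A·v_0 = (-13, -4, -3).
v_2 = A·v_1 = (-36, -18, -20).
v_3 = A·v_2 = (-46, -36, -48).

v_3 = (-46, -36, -48)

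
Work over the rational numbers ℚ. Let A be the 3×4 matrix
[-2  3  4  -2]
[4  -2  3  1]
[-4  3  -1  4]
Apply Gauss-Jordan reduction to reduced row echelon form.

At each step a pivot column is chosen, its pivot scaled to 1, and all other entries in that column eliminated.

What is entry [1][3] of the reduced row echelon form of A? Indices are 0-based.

[1] R0 /= -2  ⇒  (1, -3/2, -2, 1)
     R1 -= 4·R0  ⇒  (0, 4, 11, -3)
     R2 -= -4·R0  ⇒  (0, -3, -9, 8)
[2] R1 /= 4  ⇒  (0, 1, 11/4, -3/4)
     R0 -= -3/2·R1  ⇒  (1, 0, 17/8, -1/8)
     R2 -= -3·R1  ⇒  (0, 0, -3/4, 23/4)
[3] R2 /= -3/4  ⇒  (0, 0, 1, -23/3)
     R0 -= 17/8·R2  ⇒  (1, 0, 0, 97/6)
     R1 -= 11/4·R2  ⇒  (0, 1, 0, 61/3)

M[1][3] = 61/3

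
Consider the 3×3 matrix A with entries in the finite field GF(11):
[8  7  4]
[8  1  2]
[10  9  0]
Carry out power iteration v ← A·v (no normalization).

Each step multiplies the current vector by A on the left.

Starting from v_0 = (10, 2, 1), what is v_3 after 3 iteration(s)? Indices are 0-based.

v_0 = (10, 2, 1).
v_1 = A·v_0 = (10, 7, 8).
v_2 = A·v_1 = (7, 4, 9).
v_3 = A·v_2 = (10, 1, 7).

v_3 = (10, 1, 7)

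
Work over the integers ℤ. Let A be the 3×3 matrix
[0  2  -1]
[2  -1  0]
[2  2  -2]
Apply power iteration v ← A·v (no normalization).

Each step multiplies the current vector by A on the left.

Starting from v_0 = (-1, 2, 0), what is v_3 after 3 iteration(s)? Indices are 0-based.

v_3 = (28, -32, 12)

v_0 = (-1, 2, 0).
v_1 = A·v_0 = (4, -4, 2).
v_2 = A·v_1 = (-10, 12, -4).
v_3 = A·v_2 = (28, -32, 12).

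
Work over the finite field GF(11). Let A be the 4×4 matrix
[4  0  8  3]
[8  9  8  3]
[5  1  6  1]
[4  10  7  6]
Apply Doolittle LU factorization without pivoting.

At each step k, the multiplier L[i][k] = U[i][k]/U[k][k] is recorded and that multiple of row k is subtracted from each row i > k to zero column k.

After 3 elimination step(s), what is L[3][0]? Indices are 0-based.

L[3][0] = 1

[col 0] pivot 4
  R1 -= 2*R0 → (0, 9, 3, 8)  (L[1][0] := 2)
  R2 -= 4*R0 → (0, 1, 7, 0)  (L[2][0] := 4)
  R3 -= 1*R0 → (0, 10, 10, 3)  (L[3][0] := 1)
[col 1] pivot 9
  R2 -= 5*R1 → (0, 0, 3, 4)  (L[2][1] := 5)
  R3 -= 6*R1 → (0, 0, 3, 10)  (L[3][1] := 6)
[col 2] pivot 3
  R3 -= 1*R2 → (0, 0, 0, 6)  (L[3][2] := 1)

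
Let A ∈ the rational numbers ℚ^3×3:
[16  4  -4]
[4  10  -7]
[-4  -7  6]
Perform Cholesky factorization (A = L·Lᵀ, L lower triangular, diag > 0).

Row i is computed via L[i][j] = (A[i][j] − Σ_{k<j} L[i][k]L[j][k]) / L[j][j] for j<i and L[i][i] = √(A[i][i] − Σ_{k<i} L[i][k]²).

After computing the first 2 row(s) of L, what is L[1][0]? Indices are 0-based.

L[1][0] = 1

Step 1: L[0][0] = √(16) = 4.
  L[1][0] = (4) / L[0][0] = 1.
Step 2: L[1][1] = √(9) = 3.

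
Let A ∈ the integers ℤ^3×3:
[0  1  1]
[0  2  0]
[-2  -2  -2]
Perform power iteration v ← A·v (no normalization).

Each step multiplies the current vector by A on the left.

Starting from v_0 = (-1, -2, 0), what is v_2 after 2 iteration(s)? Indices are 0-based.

v_0 = (-1, -2, 0).
v_1 = A·v_0 = (-2, -4, 6).
v_2 = A·v_1 = (2, -8, 0).

v_2 = (2, -8, 0)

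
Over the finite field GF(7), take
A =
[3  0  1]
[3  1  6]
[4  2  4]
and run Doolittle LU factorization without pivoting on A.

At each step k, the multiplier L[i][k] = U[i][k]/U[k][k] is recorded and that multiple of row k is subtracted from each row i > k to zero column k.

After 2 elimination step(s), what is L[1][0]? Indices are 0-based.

k=0: U[0][0]=3
  eliminate (1,0): mult=1, new row 1: (0, 1, 5); set L[1][0]=1
  eliminate (2,0): mult=6, new row 2: (0, 2, 5); set L[2][0]=6
k=1: U[1][1]=1
  eliminate (2,1): mult=2, new row 2: (0, 0, 2); set L[2][1]=2

L[1][0] = 1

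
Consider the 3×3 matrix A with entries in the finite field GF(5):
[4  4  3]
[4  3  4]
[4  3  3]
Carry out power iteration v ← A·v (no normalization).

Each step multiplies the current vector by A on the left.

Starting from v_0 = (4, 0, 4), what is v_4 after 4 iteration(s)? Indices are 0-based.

v_0 = (4, 0, 4).
v_1 = A·v_0 = (3, 2, 3).
v_2 = A·v_1 = (4, 0, 2).
v_3 = A·v_2 = (2, 4, 2).
v_4 = A·v_3 = (0, 3, 1).

v_4 = (0, 3, 1)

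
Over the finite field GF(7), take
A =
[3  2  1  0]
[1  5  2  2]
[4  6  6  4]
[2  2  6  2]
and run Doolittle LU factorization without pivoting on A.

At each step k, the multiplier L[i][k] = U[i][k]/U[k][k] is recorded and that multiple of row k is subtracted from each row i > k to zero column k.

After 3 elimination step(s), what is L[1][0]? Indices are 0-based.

L[1][0] = 5

Step 1: pivot at (0,0) is 3.
  row1 ← row1 − (5)·row0  ⇒  L[1][0]=5, U row1=(0, 2, 4, 2)
  row2 ← row2 − (6)·row0  ⇒  L[2][0]=6, U row2=(0, 1, 0, 4)
  row3 ← row3 − (3)·row0  ⇒  L[3][0]=3, U row3=(0, 3, 3, 2)
Step 2: pivot at (1,1) is 2.
  row2 ← row2 − (4)·row1  ⇒  L[2][1]=4, U row2=(0, 0, 5, 3)
  row3 ← row3 − (5)·row1  ⇒  L[3][1]=5, U row3=(0, 0, 4, 6)
Step 3: pivot at (2,2) is 5.
  row3 ← row3 − (5)·row2  ⇒  L[3][2]=5, U row3=(0, 0, 0, 5)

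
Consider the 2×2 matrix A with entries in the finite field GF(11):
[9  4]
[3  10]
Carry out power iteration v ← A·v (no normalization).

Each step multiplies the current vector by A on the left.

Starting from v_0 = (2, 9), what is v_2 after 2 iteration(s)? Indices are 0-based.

v_2 = (1, 0)

v_0 = (2, 9).
v_1 = A·v_0 = (10, 8).
v_2 = A·v_1 = (1, 0).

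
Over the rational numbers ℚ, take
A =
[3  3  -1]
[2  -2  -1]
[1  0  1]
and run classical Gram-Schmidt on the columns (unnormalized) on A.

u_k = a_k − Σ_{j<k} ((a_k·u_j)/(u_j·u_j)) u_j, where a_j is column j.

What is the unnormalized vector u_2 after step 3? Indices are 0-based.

Step 1: u_0 = a_0 = (3, 2, 1).
Step 2: u_1 = a_1 − (5/14)·u_0 = (27/14, -19/7, -5/14).
Step 3: u_2 = a_2 − (-2/7)·u_0 − (6/157)·u_1 = (-34/157, -51/157, 204/157).

u_2 = (-34/157, -51/157, 204/157)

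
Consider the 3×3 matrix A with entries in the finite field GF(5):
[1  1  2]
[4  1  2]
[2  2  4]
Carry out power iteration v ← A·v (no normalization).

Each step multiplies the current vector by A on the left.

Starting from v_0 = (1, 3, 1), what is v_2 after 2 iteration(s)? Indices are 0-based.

v_0 = (1, 3, 1).
v_1 = A·v_0 = (1, 4, 2).
v_2 = A·v_1 = (4, 2, 3).

v_2 = (4, 2, 3)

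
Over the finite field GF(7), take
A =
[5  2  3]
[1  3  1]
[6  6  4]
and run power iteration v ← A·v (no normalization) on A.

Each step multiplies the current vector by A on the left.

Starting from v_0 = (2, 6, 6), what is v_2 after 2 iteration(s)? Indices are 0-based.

v_0 = (2, 6, 6).
v_1 = A·v_0 = (5, 5, 2).
v_2 = A·v_1 = (6, 1, 5).

v_2 = (6, 1, 5)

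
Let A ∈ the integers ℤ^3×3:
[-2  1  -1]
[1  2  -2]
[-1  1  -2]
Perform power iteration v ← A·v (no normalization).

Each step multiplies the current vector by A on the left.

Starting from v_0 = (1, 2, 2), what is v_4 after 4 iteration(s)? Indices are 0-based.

v_0 = (1, 2, 2).
v_1 = A·v_0 = (-2, 1, -3).
v_2 = A·v_1 = (8, 6, 9).
v_3 = A·v_2 = (-19, 2, -20).
v_4 = A·v_3 = (60, 25, 61).

v_4 = (60, 25, 61)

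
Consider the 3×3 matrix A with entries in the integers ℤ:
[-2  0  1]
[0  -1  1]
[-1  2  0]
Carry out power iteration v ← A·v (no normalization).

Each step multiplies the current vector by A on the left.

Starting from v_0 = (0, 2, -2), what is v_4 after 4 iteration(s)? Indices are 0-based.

v_4 = (52, 22, -6)

v_0 = (0, 2, -2).
v_1 = A·v_0 = (-2, -4, 4).
v_2 = A·v_1 = (8, 8, -6).
v_3 = A·v_2 = (-22, -14, 8).
v_4 = A·v_3 = (52, 22, -6).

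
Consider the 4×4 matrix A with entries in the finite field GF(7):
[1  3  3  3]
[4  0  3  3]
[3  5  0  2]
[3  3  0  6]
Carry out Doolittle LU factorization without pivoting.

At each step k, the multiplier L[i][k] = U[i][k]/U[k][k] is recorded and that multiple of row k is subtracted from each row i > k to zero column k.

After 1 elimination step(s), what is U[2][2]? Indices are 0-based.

[col 0] pivot 1
  R1 -= 4*R0 → (0, 2, 5, 5)  (L[1][0] := 4)
  R2 -= 3*R0 → (0, 3, 5, 0)  (L[2][0] := 3)
  R3 -= 3*R0 → (0, 1, 5, 4)  (L[3][0] := 3)

U[2][2] = 5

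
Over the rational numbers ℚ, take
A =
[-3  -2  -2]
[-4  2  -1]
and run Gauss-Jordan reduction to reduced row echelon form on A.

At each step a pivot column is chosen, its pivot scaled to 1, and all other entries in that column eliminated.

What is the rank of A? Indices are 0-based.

[1] R0 /= -3  ⇒  (1, 2/3, 2/3)
     R1 -= -4·R0  ⇒  (0, 14/3, 5/3)
[2] R1 /= 14/3  ⇒  (0, 1, 5/14)
     R0 -= 2/3·R1  ⇒  (1, 0, 3/7)

rank = 2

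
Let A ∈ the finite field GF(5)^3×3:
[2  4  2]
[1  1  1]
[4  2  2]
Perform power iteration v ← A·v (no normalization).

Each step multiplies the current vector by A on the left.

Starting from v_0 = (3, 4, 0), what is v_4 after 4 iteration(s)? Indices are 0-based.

v_4 = (0, 2, 2)

v_0 = (3, 4, 0).
v_1 = A·v_0 = (2, 2, 0).
v_2 = A·v_1 = (2, 4, 2).
v_3 = A·v_2 = (4, 3, 0).
v_4 = A·v_3 = (0, 2, 2).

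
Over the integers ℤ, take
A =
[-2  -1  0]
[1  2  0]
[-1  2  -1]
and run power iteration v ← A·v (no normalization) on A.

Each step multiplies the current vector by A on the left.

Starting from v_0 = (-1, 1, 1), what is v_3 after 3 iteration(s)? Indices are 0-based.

v_3 = (3, 3, 10)

v_0 = (-1, 1, 1).
v_1 = A·v_0 = (1, 1, 2).
v_2 = A·v_1 = (-3, 3, -1).
v_3 = A·v_2 = (3, 3, 10).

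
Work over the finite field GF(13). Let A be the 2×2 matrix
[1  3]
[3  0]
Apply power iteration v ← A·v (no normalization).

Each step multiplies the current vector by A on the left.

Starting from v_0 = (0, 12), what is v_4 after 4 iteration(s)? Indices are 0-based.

v_0 = (0, 12).
v_1 = A·v_0 = (10, 0).
v_2 = A·v_1 = (10, 4).
v_3 = A·v_2 = (9, 4).
v_4 = A·v_3 = (8, 1).

v_4 = (8, 1)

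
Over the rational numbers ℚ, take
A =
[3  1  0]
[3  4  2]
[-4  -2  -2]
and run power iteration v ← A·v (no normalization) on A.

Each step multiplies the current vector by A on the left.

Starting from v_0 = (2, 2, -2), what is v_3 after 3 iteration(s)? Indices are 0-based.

v_0 = (2, 2, -2).
v_1 = A·v_0 = (8, 10, -8).
v_2 = A·v_1 = (34, 48, -36).
v_3 = A·v_2 = (150, 222, -160).

v_3 = (150, 222, -160)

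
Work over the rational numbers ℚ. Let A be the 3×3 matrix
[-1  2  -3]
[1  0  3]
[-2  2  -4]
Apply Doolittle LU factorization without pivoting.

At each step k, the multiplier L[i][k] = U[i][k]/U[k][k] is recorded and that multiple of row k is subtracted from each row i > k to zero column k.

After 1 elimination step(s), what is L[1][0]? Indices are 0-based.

Step 1: pivot at (0,0) is -1.
  row1 ← row1 − (-1)·row0  ⇒  L[1][0]=-1, U row1=(0, 2, 0)
  row2 ← row2 − (2)·row0  ⇒  L[2][0]=2, U row2=(0, -2, 2)

L[1][0] = -1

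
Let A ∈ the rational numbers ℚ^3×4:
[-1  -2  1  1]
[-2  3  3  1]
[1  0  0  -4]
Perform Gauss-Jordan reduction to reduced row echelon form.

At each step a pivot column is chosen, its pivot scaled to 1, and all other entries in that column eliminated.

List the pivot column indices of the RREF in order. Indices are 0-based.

pivot columns: 0, 1, 2

step 1: normalize row 0 (÷-1) = (1, 2, -1, -1)
  row 1: subtract -2×row0 = (0, 7, 1, -1)
  row 2: subtract 1×row0 = (0, -2, 1, -3)
step 2: normalize row 1 (÷7) = (0, 1, 1/7, -1/7)
  row 0: subtract 2×row1 = (1, 0, -9/7, -5/7)
  row 2: subtract -2×row1 = (0, 0, 9/7, -23/7)
step 3: normalize row 2 (÷9/7) = (0, 0, 1, -23/9)
  row 0: subtract -9/7×row2 = (1, 0, 0, -4)
  row 1: subtract 1/7×row2 = (0, 1, 0, 2/9)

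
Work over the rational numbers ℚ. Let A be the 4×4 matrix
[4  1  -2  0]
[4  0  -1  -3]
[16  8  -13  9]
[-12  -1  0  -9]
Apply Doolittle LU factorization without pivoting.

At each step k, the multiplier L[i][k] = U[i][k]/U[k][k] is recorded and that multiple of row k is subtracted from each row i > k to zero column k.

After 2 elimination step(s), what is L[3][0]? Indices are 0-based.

L[3][0] = -3

k=0: U[0][0]=4
  eliminate (1,0): mult=1, new row 1: (0, -1, 1, -3); set L[1][0]=1
  eliminate (2,0): mult=4, new row 2: (0, 4, -5, 9); set L[2][0]=4
  eliminate (3,0): mult=-3, new row 3: (0, 2, -6, -9); set L[3][0]=-3
k=1: U[1][1]=-1
  eliminate (2,1): mult=-4, new row 2: (0, 0, -1, -3); set L[2][1]=-4
  eliminate (3,1): mult=-2, new row 3: (0, 0, -4, -15); set L[3][1]=-2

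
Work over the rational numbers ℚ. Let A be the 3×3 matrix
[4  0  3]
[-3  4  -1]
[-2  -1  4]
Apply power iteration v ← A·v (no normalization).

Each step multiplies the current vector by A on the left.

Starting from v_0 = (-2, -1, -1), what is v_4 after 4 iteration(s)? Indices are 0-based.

v_0 = (-2, -1, -1).
v_1 = A·v_0 = (-11, 3, 1).
v_2 = A·v_1 = (-41, 44, 23).
v_3 = A·v_2 = (-95, 276, 130).
v_4 = A·v_3 = (10, 1259, 434).

v_4 = (10, 1259, 434)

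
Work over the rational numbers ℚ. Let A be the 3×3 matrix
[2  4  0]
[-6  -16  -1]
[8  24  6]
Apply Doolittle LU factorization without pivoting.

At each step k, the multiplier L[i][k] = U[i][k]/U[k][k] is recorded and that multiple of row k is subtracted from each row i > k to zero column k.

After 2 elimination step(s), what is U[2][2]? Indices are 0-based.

k=0: U[0][0]=2
  eliminate (1,0): mult=-3, new row 1: (0, -4, -1); set L[1][0]=-3
  eliminate (2,0): mult=4, new row 2: (0, 8, 6); set L[2][0]=4
k=1: U[1][1]=-4
  eliminate (2,1): mult=-2, new row 2: (0, 0, 4); set L[2][1]=-2

U[2][2] = 4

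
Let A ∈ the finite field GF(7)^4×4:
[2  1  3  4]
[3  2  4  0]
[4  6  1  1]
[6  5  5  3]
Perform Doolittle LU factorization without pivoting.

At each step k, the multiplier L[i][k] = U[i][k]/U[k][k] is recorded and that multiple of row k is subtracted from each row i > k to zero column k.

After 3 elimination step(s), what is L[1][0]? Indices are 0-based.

Step 1: pivot at (0,0) is 2.
  row1 ← row1 − (5)·row0  ⇒  L[1][0]=5, U row1=(0, 4, 3, 1)
  row2 ← row2 − (2)·row0  ⇒  L[2][0]=2, U row2=(0, 4, 2, 0)
  row3 ← row3 − (3)·row0  ⇒  L[3][0]=3, U row3=(0, 2, 3, 5)
Step 2: pivot at (1,1) is 4.
  row2 ← row2 − (1)·row1  ⇒  L[2][1]=1, U row2=(0, 0, 6, 6)
  row3 ← row3 − (4)·row1  ⇒  L[3][1]=4, U row3=(0, 0, 5, 1)
Step 3: pivot at (2,2) is 6.
  row3 ← row3 − (2)·row2  ⇒  L[3][2]=2, U row3=(0, 0, 0, 3)

L[1][0] = 5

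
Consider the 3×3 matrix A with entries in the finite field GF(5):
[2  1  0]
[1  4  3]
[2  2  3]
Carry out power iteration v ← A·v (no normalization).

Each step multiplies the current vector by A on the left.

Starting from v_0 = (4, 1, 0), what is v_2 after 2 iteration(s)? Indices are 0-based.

v_0 = (4, 1, 0).
v_1 = A·v_0 = (4, 3, 0).
v_2 = A·v_1 = (1, 1, 4).

v_2 = (1, 1, 4)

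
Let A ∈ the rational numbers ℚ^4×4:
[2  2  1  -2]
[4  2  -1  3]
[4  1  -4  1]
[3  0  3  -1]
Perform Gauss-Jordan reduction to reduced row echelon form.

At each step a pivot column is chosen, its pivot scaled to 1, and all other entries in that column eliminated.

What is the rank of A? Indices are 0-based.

rank = 4

pivot(0,0)=2: scale R0 → (1, 1, 1/2, -1)
  clear (1,0): R1 −= (4)R0 → (0, -2, -3, 7)
  clear (2,0): R2 −= (4)R0 → (0, -3, -6, 5)
  clear (3,0): R3 −= (3)R0 → (0, -3, 3/2, 2)
pivot(1,1)=-2: scale R1 → (0, 1, 3/2, -7/2)
  clear (0,1): R0 −= (1)R1 → (1, 0, -1, 5/2)
  clear (2,1): R2 −= (-3)R1 → (0, 0, -3/2, -11/2)
  clear (3,1): R3 −= (-3)R1 → (0, 0, 6, -17/2)
pivot(2,2)=-3/2: scale R2 → (0, 0, 1, 11/3)
  clear (0,2): R0 −= (-1)R2 → (1, 0, 0, 37/6)
  clear (1,2): R1 −= (3/2)R2 → (0, 1, 0, -9)
  clear (3,2): R3 −= (6)R2 → (0, 0, 0, -61/2)
pivot(3,3)=-61/2: scale R3 → (0, 0, 0, 1)
  clear (0,3): R0 −= (37/6)R3 → (1, 0, 0, 0)
  clear (1,3): R1 −= (-9)R3 → (0, 1, 0, 0)
  clear (2,3): R2 −= (11/3)R3 → (0, 0, 1, 0)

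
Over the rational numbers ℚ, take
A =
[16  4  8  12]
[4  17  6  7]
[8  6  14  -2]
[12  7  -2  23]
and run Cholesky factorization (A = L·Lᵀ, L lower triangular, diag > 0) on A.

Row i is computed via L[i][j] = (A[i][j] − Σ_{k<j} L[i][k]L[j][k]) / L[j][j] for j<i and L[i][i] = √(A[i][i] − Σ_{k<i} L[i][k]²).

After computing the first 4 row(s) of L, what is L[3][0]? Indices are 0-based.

Step 1: L[0][0] = √(16) = 4.
  L[1][0] = (4) / L[0][0] = 1.
Step 2: L[1][1] = √(16) = 4.
  L[2][0] = (8) / L[0][0] = 2.
  L[2][1] = (4) / L[1][1] = 1.
Step 3: L[2][2] = √(9) = 3.
  L[3][0] = (12) / L[0][0] = 3.
  L[3][1] = (4) / L[1][1] = 1.
  L[3][2] = (-9) / L[2][2] = -3.
Step 4: L[3][3] = √(4) = 2.

L[3][0] = 3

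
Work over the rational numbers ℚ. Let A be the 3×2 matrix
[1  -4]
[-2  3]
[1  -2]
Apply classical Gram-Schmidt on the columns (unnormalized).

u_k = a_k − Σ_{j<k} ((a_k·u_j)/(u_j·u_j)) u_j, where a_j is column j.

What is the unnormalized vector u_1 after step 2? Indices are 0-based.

u_1 = (-2, -1, 0)

Step 1: u_0 = a_0 = (1, -2, 1).
Step 2: u_1 = a_1 − (-2)·u_0 = (-2, -1, 0).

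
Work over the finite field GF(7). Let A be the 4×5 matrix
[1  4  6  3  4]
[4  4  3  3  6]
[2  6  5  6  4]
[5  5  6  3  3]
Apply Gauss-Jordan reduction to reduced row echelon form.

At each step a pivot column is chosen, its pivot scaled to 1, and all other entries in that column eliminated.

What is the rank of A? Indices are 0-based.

pivot(0,0)=1: scale R0 → (1, 4, 6, 3, 4)
  clear (1,0): R1 −= (4)R0 → (0, 2, 0, 5, 4)
  clear (2,0): R2 −= (2)R0 → (0, 5, 0, 0, 3)
  clear (3,0): R3 −= (5)R0 → (0, 6, 4, 2, 4)
pivot(1,1)=2: scale R1 → (0, 1, 0, 6, 2)
  clear (0,1): R0 −= (4)R1 → (1, 0, 6, 0, 3)
  clear (2,1): R2 −= (5)R1 → (0, 0, 0, 5, 0)
  clear (3,1): R3 −= (6)R1 → (0, 0, 4, 1, 6)
pivot(2,2): swap R2↔R3
pivot(2,2)=4: scale R2 → (0, 0, 1, 2, 5)
  clear (0,2): R0 −= (6)R2 → (1, 0, 0, 2, 1)
pivot(3,3)=5: scale R3 → (0, 0, 0, 1, 0)
  clear (0,3): R0 −= (2)R3 → (1, 0, 0, 0, 1)
  clear (1,3): R1 −= (6)R3 → (0, 1, 0, 0, 2)
  clear (2,3): R2 −= (2)R3 → (0, 0, 1, 0, 5)

rank = 4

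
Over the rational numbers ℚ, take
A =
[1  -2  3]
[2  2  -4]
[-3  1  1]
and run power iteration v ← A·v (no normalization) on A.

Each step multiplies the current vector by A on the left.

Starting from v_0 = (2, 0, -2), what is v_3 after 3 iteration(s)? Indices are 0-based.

v_3 = (-100, -72, 220)

v_0 = (2, 0, -2).
v_1 = A·v_0 = (-4, 12, -8).
v_2 = A·v_1 = (-52, 48, 16).
v_3 = A·v_2 = (-100, -72, 220).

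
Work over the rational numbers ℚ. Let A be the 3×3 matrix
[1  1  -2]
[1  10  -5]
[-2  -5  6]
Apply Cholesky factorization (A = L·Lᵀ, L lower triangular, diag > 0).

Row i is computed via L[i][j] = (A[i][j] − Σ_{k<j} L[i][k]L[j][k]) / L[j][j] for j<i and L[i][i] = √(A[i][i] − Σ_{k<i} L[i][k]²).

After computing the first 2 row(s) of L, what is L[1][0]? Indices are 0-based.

Step 1: L[0][0] = √(1) = 1.
  L[1][0] = (1) / L[0][0] = 1.
Step 2: L[1][1] = √(9) = 3.

L[1][0] = 1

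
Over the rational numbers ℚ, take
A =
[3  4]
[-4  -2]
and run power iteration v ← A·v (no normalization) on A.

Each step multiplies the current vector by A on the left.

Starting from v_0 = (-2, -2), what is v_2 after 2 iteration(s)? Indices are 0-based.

v_0 = (-2, -2).
v_1 = A·v_0 = (-14, 12).
v_2 = A·v_1 = (6, 32).

v_2 = (6, 32)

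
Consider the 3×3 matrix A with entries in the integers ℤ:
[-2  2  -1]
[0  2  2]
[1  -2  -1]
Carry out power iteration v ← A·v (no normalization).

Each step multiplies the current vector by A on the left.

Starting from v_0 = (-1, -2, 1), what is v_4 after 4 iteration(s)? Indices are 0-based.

v_0 = (-1, -2, 1).
v_1 = A·v_0 = (-3, -2, 2).
v_2 = A·v_1 = (0, 0, -1).
v_3 = A·v_2 = (1, -2, 1).
v_4 = A·v_3 = (-7, -2, 4).

v_4 = (-7, -2, 4)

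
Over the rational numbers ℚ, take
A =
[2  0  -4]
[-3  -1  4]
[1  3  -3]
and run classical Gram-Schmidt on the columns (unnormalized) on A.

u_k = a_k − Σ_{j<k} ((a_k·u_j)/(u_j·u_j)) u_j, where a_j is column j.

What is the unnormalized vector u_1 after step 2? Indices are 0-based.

u_1 = (-6/7, 2/7, 18/7)

Step 1: u_0 = a_0 = (2, -3, 1).
Step 2: u_1 = a_1 − (3/7)·u_0 = (-6/7, 2/7, 18/7).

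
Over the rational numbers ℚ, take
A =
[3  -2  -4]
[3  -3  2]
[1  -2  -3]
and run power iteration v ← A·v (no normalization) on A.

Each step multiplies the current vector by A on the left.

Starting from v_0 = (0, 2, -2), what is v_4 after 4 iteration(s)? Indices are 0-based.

v_0 = (0, 2, -2).
v_1 = A·v_0 = (4, -10, 2).
v_2 = A·v_1 = (24, 46, 18).
v_3 = A·v_2 = (-92, -30, -122).
v_4 = A·v_3 = (272, -430, 334).

v_4 = (272, -430, 334)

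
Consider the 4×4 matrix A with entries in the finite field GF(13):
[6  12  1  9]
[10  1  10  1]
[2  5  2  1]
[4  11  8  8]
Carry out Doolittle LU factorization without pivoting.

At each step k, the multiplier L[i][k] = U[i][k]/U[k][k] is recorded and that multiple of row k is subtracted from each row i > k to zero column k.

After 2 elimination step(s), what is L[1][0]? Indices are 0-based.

L[1][0] = 6

k=0: U[0][0]=6
  eliminate (1,0): mult=6, new row 1: (0, 7, 4, 12); set L[1][0]=6
  eliminate (2,0): mult=9, new row 2: (0, 1, 6, 11); set L[2][0]=9
  eliminate (3,0): mult=5, new row 3: (0, 3, 3, 2); set L[3][0]=5
k=1: U[1][1]=7
  eliminate (2,1): mult=2, new row 2: (0, 0, 11, 0); set L[2][1]=2
  eliminate (3,1): mult=6, new row 3: (0, 0, 5, 8); set L[3][1]=6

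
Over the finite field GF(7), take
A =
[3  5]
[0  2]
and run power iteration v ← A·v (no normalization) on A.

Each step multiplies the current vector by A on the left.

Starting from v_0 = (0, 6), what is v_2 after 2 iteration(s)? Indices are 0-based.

v_2 = (3, 3)

v_0 = (0, 6).
v_1 = A·v_0 = (2, 5).
v_2 = A·v_1 = (3, 3).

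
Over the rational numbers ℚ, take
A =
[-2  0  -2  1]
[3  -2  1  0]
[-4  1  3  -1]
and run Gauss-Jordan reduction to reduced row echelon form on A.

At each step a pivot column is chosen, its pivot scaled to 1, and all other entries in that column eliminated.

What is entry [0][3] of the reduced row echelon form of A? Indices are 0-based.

M[0][3] = -1/8

pivot(0,0)=-2: scale R0 → (1, 0, 1, -1/2)
  clear (1,0): R1 −= (3)R0 → (0, -2, -2, 3/2)
  clear (2,0): R2 −= (-4)R0 → (0, 1, 7, -3)
pivot(1,1)=-2: scale R1 → (0, 1, 1, -3/4)
  clear (2,1): R2 −= (1)R1 → (0, 0, 6, -9/4)
pivot(2,2)=6: scale R2 → (0, 0, 1, -3/8)
  clear (0,2): R0 −= (1)R2 → (1, 0, 0, -1/8)
  clear (1,2): R1 −= (1)R2 → (0, 1, 0, -3/8)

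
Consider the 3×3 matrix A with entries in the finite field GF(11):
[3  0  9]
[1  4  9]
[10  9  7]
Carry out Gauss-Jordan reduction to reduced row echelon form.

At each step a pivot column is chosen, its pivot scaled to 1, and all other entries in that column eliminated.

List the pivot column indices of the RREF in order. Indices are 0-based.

pivot columns: 0, 1, 2

step 1: normalize row 0 (÷3) = (1, 0, 3)
  row 1: subtract 1×row0 = (0, 4, 6)
  row 2: subtract 10×row0 = (0, 9, 10)
step 2: normalize row 1 (÷4) = (0, 1, 7)
  row 2: subtract 9×row1 = (0, 0, 2)
step 3: normalize row 2 (÷2) = (0, 0, 1)
  row 0: subtract 3×row2 = (1, 0, 0)
  row 1: subtract 7×row2 = (0, 1, 0)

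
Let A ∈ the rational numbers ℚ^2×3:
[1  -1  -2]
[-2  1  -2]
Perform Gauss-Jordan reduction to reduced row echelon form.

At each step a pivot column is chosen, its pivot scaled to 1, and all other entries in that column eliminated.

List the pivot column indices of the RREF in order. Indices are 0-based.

pivot columns: 0, 1

step 1: normalize row 0 (÷1) = (1, -1, -2)
  row 1: subtract -2×row0 = (0, -1, -6)
step 2: normalize row 1 (÷-1) = (0, 1, 6)
  row 0: subtract -1×row1 = (1, 0, 4)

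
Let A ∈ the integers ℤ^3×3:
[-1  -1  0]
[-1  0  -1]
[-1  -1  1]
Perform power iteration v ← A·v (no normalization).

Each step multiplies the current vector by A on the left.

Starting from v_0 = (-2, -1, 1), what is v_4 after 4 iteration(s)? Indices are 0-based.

v_4 = (-15, -22, -4)

v_0 = (-2, -1, 1).
v_1 = A·v_0 = (3, 1, 4).
v_2 = A·v_1 = (-4, -7, 0).
v_3 = A·v_2 = (11, 4, 11).
v_4 = A·v_3 = (-15, -22, -4).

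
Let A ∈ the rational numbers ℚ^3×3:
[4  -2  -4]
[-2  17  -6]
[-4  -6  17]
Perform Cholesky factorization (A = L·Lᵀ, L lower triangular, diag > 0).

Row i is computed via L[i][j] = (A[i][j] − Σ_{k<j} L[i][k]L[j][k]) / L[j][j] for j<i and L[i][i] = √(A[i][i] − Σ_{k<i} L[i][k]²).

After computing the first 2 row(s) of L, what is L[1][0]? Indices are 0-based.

L[1][0] = -1

Step 1: L[0][0] = √(4) = 2.
  L[1][0] = (-2) / L[0][0] = -1.
Step 2: L[1][1] = √(16) = 4.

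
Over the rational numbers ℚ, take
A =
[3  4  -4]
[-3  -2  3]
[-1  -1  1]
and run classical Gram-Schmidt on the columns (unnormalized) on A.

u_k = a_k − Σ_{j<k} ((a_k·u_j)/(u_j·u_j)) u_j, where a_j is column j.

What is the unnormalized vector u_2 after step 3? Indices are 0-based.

u_2 = (-1/38, 1/38, -3/19)

Step 1: u_0 = a_0 = (3, -3, -1).
Step 2: u_1 = a_1 − (1)·u_0 = (1, 1, 0).
Step 3: u_2 = a_2 − (-22/19)·u_0 − (-1/2)·u_1 = (-1/38, 1/38, -3/19).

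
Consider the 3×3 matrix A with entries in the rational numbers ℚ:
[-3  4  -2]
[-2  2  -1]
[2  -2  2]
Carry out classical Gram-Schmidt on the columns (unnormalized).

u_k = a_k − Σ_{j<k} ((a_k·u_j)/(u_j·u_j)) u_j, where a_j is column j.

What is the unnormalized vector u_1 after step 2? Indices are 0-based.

Step 1: u_0 = a_0 = (-3, -2, 2).
Step 2: u_1 = a_1 − (-20/17)·u_0 = (8/17, -6/17, 6/17).

u_1 = (8/17, -6/17, 6/17)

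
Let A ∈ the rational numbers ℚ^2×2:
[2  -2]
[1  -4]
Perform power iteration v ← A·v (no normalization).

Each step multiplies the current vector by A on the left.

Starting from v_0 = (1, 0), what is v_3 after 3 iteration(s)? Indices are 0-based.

v_3 = (8, 10)

v_0 = (1, 0).
v_1 = A·v_0 = (2, 1).
v_2 = A·v_1 = (2, -2).
v_3 = A·v_2 = (8, 10).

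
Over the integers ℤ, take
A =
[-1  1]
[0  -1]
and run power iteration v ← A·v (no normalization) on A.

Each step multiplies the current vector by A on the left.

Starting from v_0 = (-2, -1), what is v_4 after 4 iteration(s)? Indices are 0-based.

v_0 = (-2, -1).
v_1 = A·v_0 = (1, 1).
v_2 = A·v_1 = (0, -1).
v_3 = A·v_2 = (-1, 1).
v_4 = A·v_3 = (2, -1).

v_4 = (2, -1)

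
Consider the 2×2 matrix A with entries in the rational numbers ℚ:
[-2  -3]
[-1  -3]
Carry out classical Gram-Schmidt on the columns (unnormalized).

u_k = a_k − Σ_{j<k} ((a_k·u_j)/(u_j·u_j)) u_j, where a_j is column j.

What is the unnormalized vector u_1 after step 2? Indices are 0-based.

u_1 = (3/5, -6/5)

Step 1: u_0 = a_0 = (-2, -1).
Step 2: u_1 = a_1 − (9/5)·u_0 = (3/5, -6/5).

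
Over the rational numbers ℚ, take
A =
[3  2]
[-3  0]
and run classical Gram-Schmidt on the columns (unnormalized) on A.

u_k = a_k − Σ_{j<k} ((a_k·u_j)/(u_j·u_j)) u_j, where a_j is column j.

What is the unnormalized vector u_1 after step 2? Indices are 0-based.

Step 1: u_0 = a_0 = (3, -3).
Step 2: u_1 = a_1 − (1/3)·u_0 = (1, 1).

u_1 = (1, 1)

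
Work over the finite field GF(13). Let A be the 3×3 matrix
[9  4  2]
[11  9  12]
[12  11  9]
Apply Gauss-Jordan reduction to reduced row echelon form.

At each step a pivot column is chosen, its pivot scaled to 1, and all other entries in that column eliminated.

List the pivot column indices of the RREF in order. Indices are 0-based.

pivot columns: 0, 1, 2

[1] R0 /= 9  ⇒  (1, 12, 6)
     R1 -= 11·R0  ⇒  (0, 7, 11)
     R2 -= 12·R0  ⇒  (0, 10, 2)
[2] R1 /= 7  ⇒  (0, 1, 9)
     R0 -= 12·R1  ⇒  (1, 0, 2)
     R2 -= 10·R1  ⇒  (0, 0, 3)
[3] R2 /= 3  ⇒  (0, 0, 1)
     R0 -= 2·R2  ⇒  (1, 0, 0)
     R1 -= 9·R2  ⇒  (0, 1, 0)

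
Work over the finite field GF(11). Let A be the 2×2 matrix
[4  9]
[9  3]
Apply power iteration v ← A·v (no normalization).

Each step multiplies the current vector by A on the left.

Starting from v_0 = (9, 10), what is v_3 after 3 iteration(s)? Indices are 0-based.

v_3 = (9, 9)

v_0 = (9, 10).
v_1 = A·v_0 = (5, 1).
v_2 = A·v_1 = (7, 4).
v_3 = A·v_2 = (9, 9).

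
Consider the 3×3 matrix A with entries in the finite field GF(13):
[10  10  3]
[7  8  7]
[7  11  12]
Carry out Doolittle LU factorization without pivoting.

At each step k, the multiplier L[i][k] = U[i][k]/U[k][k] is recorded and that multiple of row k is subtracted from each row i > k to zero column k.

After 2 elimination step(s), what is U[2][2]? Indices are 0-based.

Step 1: pivot at (0,0) is 10.
  row1 ← row1 − (2)·row0  ⇒  L[1][0]=2, U row1=(0, 1, 1)
  row2 ← row2 − (2)·row0  ⇒  L[2][0]=2, U row2=(0, 4, 6)
Step 2: pivot at (1,1) is 1.
  row2 ← row2 − (4)·row1  ⇒  L[2][1]=4, U row2=(0, 0, 2)

U[2][2] = 2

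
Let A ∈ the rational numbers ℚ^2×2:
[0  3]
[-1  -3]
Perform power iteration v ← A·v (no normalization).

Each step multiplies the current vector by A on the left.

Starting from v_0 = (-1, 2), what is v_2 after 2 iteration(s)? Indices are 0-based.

v_0 = (-1, 2).
v_1 = A·v_0 = (6, -5).
v_2 = A·v_1 = (-15, 9).

v_2 = (-15, 9)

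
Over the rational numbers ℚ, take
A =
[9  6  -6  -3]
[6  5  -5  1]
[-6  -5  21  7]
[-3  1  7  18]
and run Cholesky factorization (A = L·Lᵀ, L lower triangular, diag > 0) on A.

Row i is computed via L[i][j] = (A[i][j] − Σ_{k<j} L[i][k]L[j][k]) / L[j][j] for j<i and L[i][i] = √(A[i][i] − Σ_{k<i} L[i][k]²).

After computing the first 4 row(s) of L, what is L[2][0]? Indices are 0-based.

Step 1: L[0][0] = √(9) = 3.
  L[1][0] = (6) / L[0][0] = 2.
Step 2: L[1][1] = √(1) = 1.
  L[2][0] = (-6) / L[0][0] = -2.
  L[2][1] = (-1) / L[1][1] = -1.
Step 3: L[2][2] = √(16) = 4.
  L[3][0] = (-3) / L[0][0] = -1.
  L[3][1] = (3) / L[1][1] = 3.
  L[3][2] = (8) / L[2][2] = 2.
Step 4: L[3][3] = √(4) = 2.

L[2][0] = -2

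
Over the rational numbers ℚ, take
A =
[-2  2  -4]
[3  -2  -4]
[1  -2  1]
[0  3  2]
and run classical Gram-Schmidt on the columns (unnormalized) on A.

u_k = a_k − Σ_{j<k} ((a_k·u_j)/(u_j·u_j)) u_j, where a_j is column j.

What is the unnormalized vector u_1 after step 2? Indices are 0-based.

u_1 = (2/7, 4/7, -8/7, 3)

Step 1: u_0 = a_0 = (-2, 3, 1, 0).
Step 2: u_1 = a_1 − (-6/7)·u_0 = (2/7, 4/7, -8/7, 3).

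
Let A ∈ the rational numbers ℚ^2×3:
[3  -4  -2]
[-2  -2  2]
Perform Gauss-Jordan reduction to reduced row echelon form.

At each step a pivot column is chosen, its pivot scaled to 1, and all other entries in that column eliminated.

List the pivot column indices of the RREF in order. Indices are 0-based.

step 1: normalize row 0 (÷3) = (1, -4/3, -2/3)
  row 1: subtract -2×row0 = (0, -14/3, 2/3)
step 2: normalize row 1 (÷-14/3) = (0, 1, -1/7)
  row 0: subtract -4/3×row1 = (1, 0, -6/7)

pivot columns: 0, 1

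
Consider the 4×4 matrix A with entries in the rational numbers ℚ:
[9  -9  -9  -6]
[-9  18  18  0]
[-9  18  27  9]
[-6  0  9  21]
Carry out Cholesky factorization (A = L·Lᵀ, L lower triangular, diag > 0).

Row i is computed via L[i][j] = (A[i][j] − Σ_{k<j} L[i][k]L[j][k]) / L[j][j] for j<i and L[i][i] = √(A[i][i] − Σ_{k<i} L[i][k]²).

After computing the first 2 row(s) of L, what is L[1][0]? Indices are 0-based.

Step 1: L[0][0] = √(9) = 3.
  L[1][0] = (-9) / L[0][0] = -3.
Step 2: L[1][1] = √(9) = 3.

L[1][0] = -3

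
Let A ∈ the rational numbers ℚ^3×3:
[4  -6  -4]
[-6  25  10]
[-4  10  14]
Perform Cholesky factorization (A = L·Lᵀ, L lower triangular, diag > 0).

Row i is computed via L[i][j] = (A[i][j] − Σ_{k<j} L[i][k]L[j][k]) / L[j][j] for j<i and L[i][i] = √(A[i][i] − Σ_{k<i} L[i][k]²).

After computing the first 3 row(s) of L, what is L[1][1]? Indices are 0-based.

L[1][1] = 4

Step 1: L[0][0] = √(4) = 2.
  L[1][0] = (-6) / L[0][0] = -3.
Step 2: L[1][1] = √(16) = 4.
  L[2][0] = (-4) / L[0][0] = -2.
  L[2][1] = (4) / L[1][1] = 1.
Step 3: L[2][2] = √(9) = 3.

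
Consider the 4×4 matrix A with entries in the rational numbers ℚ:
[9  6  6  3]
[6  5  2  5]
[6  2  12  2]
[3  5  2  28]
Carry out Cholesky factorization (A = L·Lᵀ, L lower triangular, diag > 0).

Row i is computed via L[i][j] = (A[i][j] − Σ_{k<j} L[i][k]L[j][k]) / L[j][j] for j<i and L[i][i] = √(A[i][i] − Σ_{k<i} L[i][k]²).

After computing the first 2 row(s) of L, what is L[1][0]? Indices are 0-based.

Step 1: L[0][0] = √(9) = 3.
  L[1][0] = (6) / L[0][0] = 2.
Step 2: L[1][1] = √(1) = 1.

L[1][0] = 2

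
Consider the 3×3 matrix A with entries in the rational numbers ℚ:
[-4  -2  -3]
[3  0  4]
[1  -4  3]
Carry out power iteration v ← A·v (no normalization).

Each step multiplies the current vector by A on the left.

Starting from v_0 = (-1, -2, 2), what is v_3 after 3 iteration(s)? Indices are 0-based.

v_0 = (-1, -2, 2).
v_1 = A·v_0 = (2, 5, 13).
v_2 = A·v_1 = (-57, 58, 21).
v_3 = A·v_2 = (49, -87, -226).

v_3 = (49, -87, -226)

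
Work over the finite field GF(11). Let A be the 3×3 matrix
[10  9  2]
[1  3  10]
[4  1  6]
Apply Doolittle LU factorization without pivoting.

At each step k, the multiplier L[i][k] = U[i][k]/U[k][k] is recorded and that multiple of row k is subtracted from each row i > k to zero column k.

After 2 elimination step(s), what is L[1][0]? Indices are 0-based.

L[1][0] = 10

k=0: U[0][0]=10
  eliminate (1,0): mult=10, new row 1: (0, 1, 1); set L[1][0]=10
  eliminate (2,0): mult=7, new row 2: (0, 4, 3); set L[2][0]=7
k=1: U[1][1]=1
  eliminate (2,1): mult=4, new row 2: (0, 0, 10); set L[2][1]=4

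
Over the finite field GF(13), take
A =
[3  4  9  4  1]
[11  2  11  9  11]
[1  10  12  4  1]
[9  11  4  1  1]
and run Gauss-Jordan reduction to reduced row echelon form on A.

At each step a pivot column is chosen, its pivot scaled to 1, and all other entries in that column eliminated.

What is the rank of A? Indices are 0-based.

rank = 4

[1] R0 /= 3  ⇒  (1, 10, 3, 10, 9)
     R1 -= 11·R0  ⇒  (0, 9, 4, 3, 3)
     R2 -= 1·R0  ⇒  (0, 0, 9, 7, 5)
     R3 -= 9·R0  ⇒  (0, 12, 3, 2, 11)
[2] R1 /= 9  ⇒  (0, 1, 12, 9, 9)
     R0 -= 10·R1  ⇒  (1, 0, 0, 11, 10)
     R3 -= 12·R1  ⇒  (0, 0, 2, 11, 7)
[3] R2 /= 9  ⇒  (0, 0, 1, 8, 2)
     R1 -= 12·R2  ⇒  (0, 1, 0, 4, 11)
     R3 -= 2·R2  ⇒  (0, 0, 0, 8, 3)
[4] R3 /= 8  ⇒  (0, 0, 0, 1, 2)
     R0 -= 11·R3  ⇒  (1, 0, 0, 0, 1)
     R1 -= 4·R3  ⇒  (0, 1, 0, 0, 3)
     R2 -= 8·R3  ⇒  (0, 0, 1, 0, 12)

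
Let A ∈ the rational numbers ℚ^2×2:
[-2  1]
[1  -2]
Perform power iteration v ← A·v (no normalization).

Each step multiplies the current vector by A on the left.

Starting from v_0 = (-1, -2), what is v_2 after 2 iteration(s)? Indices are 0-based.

v_0 = (-1, -2).
v_1 = A·v_0 = (0, 3).
v_2 = A·v_1 = (3, -6).

v_2 = (3, -6)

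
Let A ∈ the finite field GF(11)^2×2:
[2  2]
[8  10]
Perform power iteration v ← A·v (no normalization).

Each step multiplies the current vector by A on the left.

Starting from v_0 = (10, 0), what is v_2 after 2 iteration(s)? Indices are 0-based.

v_2 = (2, 3)

v_0 = (10, 0).
v_1 = A·v_0 = (9, 3).
v_2 = A·v_1 = (2, 3).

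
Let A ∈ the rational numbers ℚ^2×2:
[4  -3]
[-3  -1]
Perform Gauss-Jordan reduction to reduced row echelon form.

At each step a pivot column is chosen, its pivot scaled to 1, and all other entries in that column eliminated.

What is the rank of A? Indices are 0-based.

[1] R0 /= 4  ⇒  (1, -3/4)
     R1 -= -3·R0  ⇒  (0, -13/4)
[2] R1 /= -13/4  ⇒  (0, 1)
     R0 -= -3/4·R1  ⇒  (1, 0)

rank = 2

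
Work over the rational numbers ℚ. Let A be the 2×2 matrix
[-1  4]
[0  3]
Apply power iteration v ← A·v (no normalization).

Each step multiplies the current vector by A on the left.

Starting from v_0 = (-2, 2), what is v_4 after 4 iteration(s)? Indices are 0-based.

v_0 = (-2, 2).
v_1 = A·v_0 = (10, 6).
v_2 = A·v_1 = (14, 18).
v_3 = A·v_2 = (58, 54).
v_4 = A·v_3 = (158, 162).

v_4 = (158, 162)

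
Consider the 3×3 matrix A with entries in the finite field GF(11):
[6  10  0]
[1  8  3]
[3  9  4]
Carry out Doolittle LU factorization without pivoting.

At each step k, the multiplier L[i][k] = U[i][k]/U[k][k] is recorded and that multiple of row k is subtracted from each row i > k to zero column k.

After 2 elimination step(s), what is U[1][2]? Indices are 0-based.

[col 0] pivot 6
  R1 -= 2*R0 → (0, 10, 3)  (L[1][0] := 2)
  R2 -= 6*R0 → (0, 4, 4)  (L[2][0] := 6)
[col 1] pivot 10
  R2 -= 7*R1 → (0, 0, 5)  (L[2][1] := 7)

U[1][2] = 3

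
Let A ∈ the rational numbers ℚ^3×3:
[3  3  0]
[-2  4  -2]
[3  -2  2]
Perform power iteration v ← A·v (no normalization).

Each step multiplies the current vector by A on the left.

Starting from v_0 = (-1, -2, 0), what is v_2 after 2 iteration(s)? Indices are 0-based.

v_2 = (-45, -8, -13)

v_0 = (-1, -2, 0).
v_1 = A·v_0 = (-9, -6, 1).
v_2 = A·v_1 = (-45, -8, -13).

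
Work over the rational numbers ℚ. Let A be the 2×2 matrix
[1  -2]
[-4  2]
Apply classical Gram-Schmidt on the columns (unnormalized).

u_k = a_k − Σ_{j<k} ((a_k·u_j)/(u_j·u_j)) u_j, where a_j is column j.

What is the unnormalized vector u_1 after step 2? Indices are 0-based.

Step 1: u_0 = a_0 = (1, -4).
Step 2: u_1 = a_1 − (-10/17)·u_0 = (-24/17, -6/17).

u_1 = (-24/17, -6/17)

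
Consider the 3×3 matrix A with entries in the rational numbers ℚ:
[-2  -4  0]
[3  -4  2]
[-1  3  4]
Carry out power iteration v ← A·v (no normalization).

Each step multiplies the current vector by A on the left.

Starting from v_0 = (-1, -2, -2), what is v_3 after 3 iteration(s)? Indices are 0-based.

v_3 = (48, -190, -212)

v_0 = (-1, -2, -2).
v_1 = A·v_0 = (10, 1, -13).
v_2 = A·v_1 = (-24, 0, -59).
v_3 = A·v_2 = (48, -190, -212).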